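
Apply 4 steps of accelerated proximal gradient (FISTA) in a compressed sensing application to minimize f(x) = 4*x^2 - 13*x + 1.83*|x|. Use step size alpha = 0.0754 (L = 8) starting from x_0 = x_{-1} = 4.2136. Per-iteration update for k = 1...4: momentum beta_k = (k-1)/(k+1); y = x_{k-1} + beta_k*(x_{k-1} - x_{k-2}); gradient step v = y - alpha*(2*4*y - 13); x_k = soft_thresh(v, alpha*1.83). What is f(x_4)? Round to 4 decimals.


FISTA on f(x) = 4*x^2 - 13*x + 1.83*|x|
L = 8, alpha = 0.0754
Iteration 1: beta = 0.0, y = 4.2136 + 0.0*(4.2136 - 4.2136) = 4.2136
  grad(y) = 20.7088, v = y - alpha*grad = 2.6522
  prox(v) = soft_thresh(2.6522, 0.138) = 2.5142
Iteration 2: beta = 0.3333, y = 2.5142 + 0.3333*(2.5142 - 4.2136) = 1.9477
  grad(y) = 2.5816, v = y - alpha*grad = 1.753
  prox(v) = soft_thresh(1.753, 0.138) = 1.6151
Iteration 3: beta = 0.5, y = 1.6151 + 0.5*(1.6151 - 2.5142) = 1.1655
  grad(y) = -3.6759, v = y - alpha*grad = 1.4427
  prox(v) = soft_thresh(1.4427, 0.138) = 1.3047
Iteration 4: beta = 0.6, y = 1.3047 + 0.6*(1.3047 - 1.6151) = 1.1185
  grad(y) = -4.0522, v = y - alpha*grad = 1.424
  prox(v) = soft_thresh(1.424, 0.138) = 1.286
f(x_4) = 4*1.286^2 - 13*1.286 + 1.83*|1.286| = -7.7495


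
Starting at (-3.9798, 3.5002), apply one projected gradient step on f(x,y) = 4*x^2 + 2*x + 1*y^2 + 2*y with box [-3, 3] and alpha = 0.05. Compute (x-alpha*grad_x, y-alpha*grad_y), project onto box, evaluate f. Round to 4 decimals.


Step 1: Compute gradient at (-3.9798, 3.5002).
grad_x = 2*4*-3.9798 + 2 = -29.8384
grad_y = 2*1*3.5002 + 2 = 9.0004
Step 2: Gradient step.
x_raw = -3.9798 - 0.05*-29.8384 = -2.4879
y_raw = 3.5002 - 0.05*9.0004 = 3.0502
Step 3: Project onto [-3, 3].
x_proj = clip(-2.4879) = -2.4879
y_proj = clip(3.0502) = 3.0
Step 4: Evaluate f.
f(-2.4879, 3.0) = 34.7824


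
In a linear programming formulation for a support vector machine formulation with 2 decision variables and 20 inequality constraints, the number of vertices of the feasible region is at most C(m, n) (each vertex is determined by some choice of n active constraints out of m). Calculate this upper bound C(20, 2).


Each vertex corresponds to some choice of n active constraints out of m, so the number of vertices is at most C(m, n) = m! / (n!(m-n)!).
m = 20, n = 2
Numerator: 20 * 19
Denominator: 2! = 2
C(20, 2) = 190


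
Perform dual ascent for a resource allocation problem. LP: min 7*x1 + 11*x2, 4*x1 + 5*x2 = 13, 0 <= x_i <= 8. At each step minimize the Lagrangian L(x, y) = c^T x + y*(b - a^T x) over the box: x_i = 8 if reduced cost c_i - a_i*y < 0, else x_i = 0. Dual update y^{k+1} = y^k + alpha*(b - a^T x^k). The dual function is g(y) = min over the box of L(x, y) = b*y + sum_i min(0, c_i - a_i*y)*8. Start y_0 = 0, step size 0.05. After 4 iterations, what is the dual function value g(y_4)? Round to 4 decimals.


Dual ascent for LP: min 7*x1 + 11*x2, 4*x1 + 5*x2 = 13, 0 <= x_i <= 8
Step 1: y^k = 0.0, reduced costs: (7.0, 11.0)
  x^k = (0.0, 0.0), subgradient = b - a^T x = 13.0
  y^{k+1} = 0.0 + 0.05*13.0 = 0.65
Step 2: y^k = 0.65, reduced costs: (4.4, 7.75)
  x^k = (0.0, 0.0), subgradient = b - a^T x = 13.0
  y^{k+1} = 0.65 + 0.05*13.0 = 1.3
Step 3: y^k = 1.3, reduced costs: (1.8, 4.5)
  x^k = (0.0, 0.0), subgradient = b - a^T x = 13.0
  y^{k+1} = 1.3 + 0.05*13.0 = 1.95
Step 4: y^k = 1.95, reduced costs: (-0.8, 1.25)
  x^k = (8.0, 0.0), subgradient = b - a^T x = -19.0
  y^{k+1} = 1.95 + 0.05*-19.0 = 1.0
Dual objective at y_4 = 1.0: reduced costs (3.0, 6.0), box minimizer x = (0.0, 0.0)
g(y_4) = b*y + (c1 - a1*y)*x1 + (c2 - a2*y)*x2 = 13*1.0 + 3.0*0.0 + 6.0*0.0 = 13.0 + 0.0 + 0.0 = 13.0


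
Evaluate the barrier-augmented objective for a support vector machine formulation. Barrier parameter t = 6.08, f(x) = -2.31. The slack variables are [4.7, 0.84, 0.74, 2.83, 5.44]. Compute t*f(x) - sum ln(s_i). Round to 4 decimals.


Step 1: Compute log-barrier.
ln values: [1.5476, -0.1744, -0.3011, 1.0403, 1.6938]
phi = -(1.5476 - 0.1744 - 0.3011 + 1.0403 + 1.6938) = -3.8062
Step 2: Compute augmented objective.
t*f(x) = 6.08*-2.31 = -14.0448
Total = -14.0448 - 3.8062 = -17.851


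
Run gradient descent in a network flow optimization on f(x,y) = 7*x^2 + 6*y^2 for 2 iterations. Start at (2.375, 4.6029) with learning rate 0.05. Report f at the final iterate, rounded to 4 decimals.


Gradient descent on f(x,y) = 7*x^2 + 6*y^2.
Starting point: (2.375, 4.6029), alpha = 0.05
Step 1: grad_x = 2*7*2.375 = 33.25, grad_y = 2*6*4.6029 = 55.2348
  x_1 = 2.375 - 0.05*33.25 = 0.7125
  y_1 = 4.6029 - 0.05*55.2348 = 1.8412
Step 2: grad_x = 2*7*0.7125 = 9.975, grad_y = 2*6*1.8412 = 22.0939
  x_2 = 0.7125 - 0.05*9.975 = 0.2138
  y_2 = 1.8412 - 0.05*22.0939 = 0.7365
f(0.2138, 0.7365) = 7*0.2138^2 + 6*0.7365^2 = 3.5741


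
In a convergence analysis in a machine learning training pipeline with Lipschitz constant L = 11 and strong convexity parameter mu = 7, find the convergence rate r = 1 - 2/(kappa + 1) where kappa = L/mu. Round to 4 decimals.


Step 1: Compute the condition number.
kappa = L/mu = 11/7 = 1.5714
Step 2: Compute the convergence rate.
r = 1 - 2/(kappa + 1) = 1 - 2*mu/(L + mu) = (L - mu)/(L + mu) = 4/18 = 0.2222


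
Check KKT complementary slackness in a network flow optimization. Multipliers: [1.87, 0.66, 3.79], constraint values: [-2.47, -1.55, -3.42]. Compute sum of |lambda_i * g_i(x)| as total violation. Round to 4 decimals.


KKT complementary slackness check:
lambda_1 * g_1 = 1.87 * -2.47 = -4.6189
lambda_2 * g_2 = 0.66 * -1.55 = -1.023
lambda_3 * g_3 = 3.79 * -3.42 = -12.9618
Total violation = 4.6189 + 1.023 + 12.9618 = 18.6037


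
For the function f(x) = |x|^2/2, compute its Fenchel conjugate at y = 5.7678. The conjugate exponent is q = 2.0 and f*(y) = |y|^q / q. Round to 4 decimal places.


The conjugate exponent q satisfies 1/p + 1/q = 1.
p = 2, so q = 2/(2 - 1) = 2.0
|y|^q = 5.7678^2.0 = 33.2675
f*(5.7678) = 33.2675 / 2.0 = 16.6338


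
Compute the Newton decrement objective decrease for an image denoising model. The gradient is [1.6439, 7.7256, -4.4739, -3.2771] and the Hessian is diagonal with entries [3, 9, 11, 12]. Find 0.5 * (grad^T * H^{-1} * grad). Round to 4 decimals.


Step 1: H is diagonal, so H^(-1) * g = [0.548, 0.8584, -0.4067, -0.2731].
Step 2: g^T H^(-1) g = sum_i g_i^2 / H_ii
  = (1.6439)^2/3 + (7.7256)^2/9 + (-4.4739)^2/11 + (-3.2771)^2/12
  = 0.9008 + 6.6317 + 1.8196 + 0.8949 = 10.247
Step 3: Objective decrease = 0.5 * g^T H^(-1) g = 5.1235


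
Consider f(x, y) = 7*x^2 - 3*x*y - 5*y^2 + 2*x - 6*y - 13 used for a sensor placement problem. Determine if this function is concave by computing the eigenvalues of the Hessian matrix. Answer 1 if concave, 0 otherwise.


The Hessian of f(x,y) = 7*x^2 - 3*x*y - 5*y^2 + 2*x - 6*y - 13 is:
H = [[14, -3], [-3, -10]]
Trace = 14 - 10 = 4
Determinant = 14*-10 - (-3)^2 = -149
Discriminant = (4)^2 - 4*-149 = 612.0
Eigenvalues: lambda_1 = -10.3693, lambda_2 = 14.3693
The function is not concave.

0


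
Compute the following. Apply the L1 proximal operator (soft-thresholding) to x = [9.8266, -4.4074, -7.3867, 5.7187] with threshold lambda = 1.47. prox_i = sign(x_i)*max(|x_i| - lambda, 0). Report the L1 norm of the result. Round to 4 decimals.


Soft-thresholding with lambda = 1.47:
prox(9.8266) = sign(9.8266)*max(|9.8266| - 1.47, 0) = 8.3566
prox(-4.4074) = sign(-4.4074)*max(|-4.4074| - 1.47, 0) = -2.9374
prox(-7.3867) = sign(-7.3867)*max(|-7.3867| - 1.47, 0) = -5.9167
prox(5.7187) = sign(5.7187)*max(|5.7187| - 1.47, 0) = 4.2487
prox(x) = [8.3566, -2.9374, -5.9167, 4.2487]
||prox(x)||_1 = 8.3566 + 2.9374 + 5.9167 + 4.2487 = 21.4594


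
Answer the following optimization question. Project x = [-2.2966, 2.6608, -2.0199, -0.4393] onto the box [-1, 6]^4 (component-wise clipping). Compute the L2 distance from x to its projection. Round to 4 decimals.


Project each component onto [-1, 6].
clip(-2.2966) = -1.0, clip(2.6608) = 2.6608, clip(-2.0199) = -1.0, clip(-0.4393) = -0.4393
Projection = [-1.0, 2.6608, -1.0, -0.4393]
Squared diffs: [1.6812, 0.0, 1.0402, 0.0]
Distance = sqrt(2.7214) = 1.6497


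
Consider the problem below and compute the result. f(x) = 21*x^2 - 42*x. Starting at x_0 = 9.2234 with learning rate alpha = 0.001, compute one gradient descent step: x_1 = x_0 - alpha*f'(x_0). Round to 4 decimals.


We compute the gradient at x_0 and apply the update.
f'(x) = 42*x - 42
f'(9.2234) = 42*9.2234 - 42 = 345.3828
x_1 = 9.2234 - 0.001*345.3828 = 8.878


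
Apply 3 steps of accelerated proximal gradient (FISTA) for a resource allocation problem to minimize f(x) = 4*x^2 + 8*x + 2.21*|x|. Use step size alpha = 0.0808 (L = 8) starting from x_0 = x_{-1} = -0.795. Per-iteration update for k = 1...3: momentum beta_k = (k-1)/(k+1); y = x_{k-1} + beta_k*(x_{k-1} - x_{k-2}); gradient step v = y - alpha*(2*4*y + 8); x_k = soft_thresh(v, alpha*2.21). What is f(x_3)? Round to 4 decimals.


FISTA on f(x) = 4*x^2 + 8*x + 2.21*|x|
L = 8, alpha = 0.0808
Iteration 1: beta = 0.0, y = -0.795 + 0.0*(-0.795 + 0.795) = -0.795
  grad(y) = 1.64, v = y - alpha*grad = -0.9275
  prox(v) = soft_thresh(-0.9275, 0.1786) = -0.7489
Iteration 2: beta = 0.3333, y = -0.7489 + 0.3333*(-0.7489 + 0.795) = -0.7336
  grad(y) = 2.1313, v = y - alpha*grad = -0.9058
  prox(v) = soft_thresh(-0.9058, 0.1786) = -0.7272
Iteration 3: beta = 0.5, y = -0.7272 + 0.5*(-0.7272 + 0.7489) = -0.7164
  grad(y) = 2.269, v = y - alpha*grad = -0.8997
  prox(v) = soft_thresh(-0.8997, 0.1786) = -0.7211
f(x_3) = 4*(-0.7211)^2 + 8*(-0.7211) + 2.21*|-0.7211| = -2.0952


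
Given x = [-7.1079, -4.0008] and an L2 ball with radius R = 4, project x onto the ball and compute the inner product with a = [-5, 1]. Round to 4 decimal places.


Step 1: Compute ||x|| (intermediates to 6 decimals).
||x|| = sqrt((-7.1079)^2 + (-4.0008)^2) = 8.156509
Step 2: Project.
Since ||x|| > R, scale = R/||x|| = 4/8.156509 = 0.490406, proj(x) = scale * x
proj(x) = [-3.485757, -1.962016]
Step 3: Dot product.
a^T * proj(x) = -5*(-3.485757) + 1*(-1.962016) = 15.4668


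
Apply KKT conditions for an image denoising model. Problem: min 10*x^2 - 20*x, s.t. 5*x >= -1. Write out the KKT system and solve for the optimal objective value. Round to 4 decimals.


Step 1: Try lambda = 0 (constraint inactive).
Stationarity: 2*10*x - 20 = 0
x* = 20/(2*10) = 1.0
Check constraint: 5*1.0 = 5.0 >= -1 -- satisfied.
Step 2: Compute optimal value.
f(x*) = 10*1.0^2 - 20*1.0 = -10.0


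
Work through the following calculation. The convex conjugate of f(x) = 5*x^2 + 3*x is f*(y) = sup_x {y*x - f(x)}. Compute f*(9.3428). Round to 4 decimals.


f*(y) = sup_x {y*x - a*x^2 - b*x} = sup_x {(y-b)*x - a*x^2}
FOC: (y - b) - 2a*x = 0 => x* = (y - b)/(2a)
x* = (9.3428 - 3)/(2*5) = 0.6343
f*(9.3428) = (y-b)^2/(4a) = (9.3428 - 3)^2/(4*5)
= 40.2311/20 = 2.0116


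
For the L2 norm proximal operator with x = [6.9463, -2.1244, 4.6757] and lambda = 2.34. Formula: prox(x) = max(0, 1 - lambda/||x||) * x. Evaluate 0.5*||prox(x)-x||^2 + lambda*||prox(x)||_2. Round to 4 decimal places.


Step 1: Compute ||x||.
||x|| = 8.6387
Step 2: Compute scaling factor.
scale = max(0, 1 - 2.34/8.6387) = 0.7291
Step 3: prox(x) = [5.0647, -1.549, 3.4092]
||prox(x)|| = 6.2987
Step 4: Proximal objective.
0.5*||prox-x||^2 = 2.7378
lambda*||prox|| = 14.739
Total = 17.4766


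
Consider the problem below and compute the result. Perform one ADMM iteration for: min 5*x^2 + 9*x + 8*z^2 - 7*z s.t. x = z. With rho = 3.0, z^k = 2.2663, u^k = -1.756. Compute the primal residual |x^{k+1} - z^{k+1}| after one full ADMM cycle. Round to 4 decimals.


ADMM iteration with rho = 3.0, z^k = 2.2663, u^k = -1.756
Step 1: x-update.
Minimize 5*x^2 + 9*x + (3.0/2)*(x - 2.2663 - 1.756)^2
FOC: (2*5 + 3.0)*x = -9 + 3.0*(2.2663 + 1.756)
x^{k+1} = 0.2359
Step 2: z-update.
Minimize 8*z^2 - 7*z + (3.0/2)*(0.2359 - z - 1.756)^2
FOC: (2*8 + 3.0)*z = 7 + 3.0*(0.2359 - 1.756)
z^{k+1} = 0.1284
Step 3: u-update.
u^{k+1} = -1.756 + 0.2359 - 0.1284 = -1.6485
Step 4: Primal residual = |0.2359 - 0.1284| = 0.1075


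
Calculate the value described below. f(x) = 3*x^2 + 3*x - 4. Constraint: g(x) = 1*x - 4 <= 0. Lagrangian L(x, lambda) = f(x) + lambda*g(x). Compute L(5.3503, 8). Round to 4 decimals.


Step 1: Evaluate f(x).
f(5.3503) = 3*5.3503^2 + 3*5.3503 - 4 = 97.928
Step 2: Evaluate g(x).
g(5.3503) = 1*5.3503 - 4 = 1.3503
Step 3: Compute Lagrangian.
L = 97.928 + 8*1.3503 = 108.7304


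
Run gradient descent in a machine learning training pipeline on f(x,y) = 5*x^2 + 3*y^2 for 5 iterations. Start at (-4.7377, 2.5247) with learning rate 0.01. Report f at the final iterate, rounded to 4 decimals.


Gradient descent on f(x,y) = 5*x^2 + 3*y^2.
Starting point: (-4.7377, 2.5247), alpha = 0.01
Step 1: grad_x = 2*5*-4.7377 = -47.377, grad_y = 2*3*2.5247 = 15.1482
  x_1 = -4.7377 - 0.01*-47.377 = -4.2639
  y_1 = 2.5247 - 0.01*15.1482 = 2.3732
Step 2: grad_x = 2*5*-4.2639 = -42.6393, grad_y = 2*3*2.3732 = 14.2393
  x_2 = -4.2639 - 0.01*-42.6393 = -3.8375
  y_2 = 2.3732 - 0.01*14.2393 = 2.2308
Step 3: grad_x = 2*5*-3.8375 = -38.3754, grad_y = 2*3*2.2308 = 13.3849
  x_3 = -3.8375 - 0.01*-38.3754 = -3.4538
  y_3 = 2.2308 - 0.01*13.3849 = 2.097
Step 4: grad_x = 2*5*-3.4538 = -34.5378, grad_y = 2*3*2.097 = 12.5819
  x_4 = -3.4538 - 0.01*-34.5378 = -3.1084
  y_4 = 2.097 - 0.01*12.5819 = 1.9712
Step 5: grad_x = 2*5*-3.1084 = -31.084, grad_y = 2*3*1.9712 = 11.8269
  x_5 = -3.1084 - 0.01*-31.084 = -2.7976
  y_5 = 1.9712 - 0.01*11.8269 = 1.8529
f(-2.7976, 1.8529) = 5*(-2.7976)^2 + 3*1.8529^2 = 49.4314


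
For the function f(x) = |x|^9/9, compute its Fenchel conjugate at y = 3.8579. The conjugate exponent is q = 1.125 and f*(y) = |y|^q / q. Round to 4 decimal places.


The conjugate exponent q satisfies 1/p + 1/q = 1.
p = 9, so q = 9/(9 - 1) = 1.125
|y|^q = 3.8579^1.125 = 4.5671
f*(3.8579) = 4.5671 / 1.125 = 4.0597


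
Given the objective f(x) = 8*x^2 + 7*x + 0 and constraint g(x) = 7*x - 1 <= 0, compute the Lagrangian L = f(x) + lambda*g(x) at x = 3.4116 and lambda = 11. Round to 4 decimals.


Step 1: Evaluate f(x).
f(3.4116) = 8*3.4116^2 + 7*3.4116 + 0 = 116.9933
Step 2: Evaluate g(x).
g(3.4116) = 7*3.4116 - 1 = 22.8812
Step 3: Compute Lagrangian.
L = 116.9933 + 11*22.8812 = 368.6865


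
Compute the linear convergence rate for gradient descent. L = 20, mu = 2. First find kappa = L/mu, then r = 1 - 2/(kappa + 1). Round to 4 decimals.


Step 1: Compute the condition number.
kappa = L/mu = 20/2 = 10.0
Step 2: Compute the convergence rate.
r = 1 - 2/(kappa + 1) = 1 - 2*mu/(L + mu) = (L - mu)/(L + mu) = 18/22 = 0.8182


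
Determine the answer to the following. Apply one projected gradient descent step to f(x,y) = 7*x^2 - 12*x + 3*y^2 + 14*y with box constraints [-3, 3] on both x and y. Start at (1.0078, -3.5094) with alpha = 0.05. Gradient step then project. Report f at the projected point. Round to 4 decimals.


Step 1: Compute gradient at (1.0078, -3.5094).
grad_x = 2*7*1.0078 - 12 = 2.1092
grad_y = 2*3*-3.5094 + 14 = -7.0564
Step 2: Gradient step.
x_raw = 1.0078 - 0.05*2.1092 = 0.9023
y_raw = -3.5094 - 0.05*-7.0564 = -3.1566
Step 3: Project onto [-3, 3].
x_proj = clip(0.9023) = 0.9023
y_proj = clip(-3.1566) = -3.0
Step 4: Evaluate f.
f(0.9023, -3.0) = -20.1286


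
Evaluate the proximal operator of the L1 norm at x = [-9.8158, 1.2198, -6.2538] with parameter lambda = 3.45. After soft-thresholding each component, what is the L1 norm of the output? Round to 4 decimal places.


Soft-thresholding with lambda = 3.45:
prox(-9.8158) = sign(-9.8158)*max(|-9.8158| - 3.45, 0) = -6.3658
prox(1.2198) = sign(1.2198)*max(|1.2198| - 3.45, 0) = 0.0
prox(-6.2538) = sign(-6.2538)*max(|-6.2538| - 3.45, 0) = -2.8038
prox(x) = [-6.3658, 0.0, -2.8038]
||prox(x)||_1 = 6.3658 + 0.0 + 2.8038 = 9.1696


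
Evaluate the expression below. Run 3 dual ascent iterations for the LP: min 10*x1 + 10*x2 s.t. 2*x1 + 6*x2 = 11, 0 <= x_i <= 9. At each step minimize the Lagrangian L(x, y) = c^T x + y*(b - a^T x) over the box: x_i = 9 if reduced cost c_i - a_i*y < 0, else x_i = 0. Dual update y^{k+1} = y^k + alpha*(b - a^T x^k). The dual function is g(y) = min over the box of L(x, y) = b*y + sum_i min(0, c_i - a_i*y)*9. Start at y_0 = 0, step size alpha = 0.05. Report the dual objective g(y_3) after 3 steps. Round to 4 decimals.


Dual ascent for LP: min 10*x1 + 10*x2, 2*x1 + 6*x2 = 11, 0 <= x_i <= 9
Step 1: y^k = 0.0, reduced costs: (10.0, 10.0)
  x^k = (0.0, 0.0), subgradient = b - a^T x = 11.0
  y^{k+1} = 0.0 + 0.05*11.0 = 0.55
Step 2: y^k = 0.55, reduced costs: (8.9, 6.7)
  x^k = (0.0, 0.0), subgradient = b - a^T x = 11.0
  y^{k+1} = 0.55 + 0.05*11.0 = 1.1
Step 3: y^k = 1.1, reduced costs: (7.8, 3.4)
  x^k = (0.0, 0.0), subgradient = b - a^T x = 11.0
  y^{k+1} = 1.1 + 0.05*11.0 = 1.65
Dual objective at y_3 = 1.65: reduced costs (6.7, 0.1), box minimizer x = (0.0, 0.0)
g(y_3) = b*y + (c1 - a1*y)*x1 + (c2 - a2*y)*x2 = 11*1.65 + 6.7*0.0 + 0.1*0.0 = 18.15 + 0.0 + 0.0 = 18.15


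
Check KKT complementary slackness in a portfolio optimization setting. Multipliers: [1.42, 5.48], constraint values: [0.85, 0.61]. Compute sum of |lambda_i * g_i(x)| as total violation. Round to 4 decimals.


KKT complementary slackness check:
lambda_1 * g_1 = 1.42 * 0.85 = 1.207
lambda_2 * g_2 = 5.48 * 0.61 = 3.3428
Total violation = 1.207 + 3.3428 = 4.5498


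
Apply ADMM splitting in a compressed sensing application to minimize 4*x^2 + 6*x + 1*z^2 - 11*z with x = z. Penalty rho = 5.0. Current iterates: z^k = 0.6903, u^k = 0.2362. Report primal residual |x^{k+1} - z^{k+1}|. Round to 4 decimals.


ADMM iteration with rho = 5.0, z^k = 0.6903, u^k = 0.2362
Step 1: x-update.
Minimize 4*x^2 + 6*x + (5.0/2)*(x - 0.6903 + 0.2362)^2
FOC: (2*4 + 5.0)*x = -6 + 5.0*(0.6903 - 0.2362)
x^{k+1} = -0.2869
Step 2: z-update.
Minimize 1*z^2 - 11*z + (5.0/2)*(-0.2869 - z + 0.2362)^2
FOC: (2*1 + 5.0)*z = 11 + 5.0*(-0.2869 + 0.2362)
z^{k+1} = 1.5352
Step 3: u-update.
u^{k+1} = 0.2362 - 0.2869 - 1.5352 = -1.5859
Step 4: Primal residual = |-0.2869 - 1.5352| = 1.8221


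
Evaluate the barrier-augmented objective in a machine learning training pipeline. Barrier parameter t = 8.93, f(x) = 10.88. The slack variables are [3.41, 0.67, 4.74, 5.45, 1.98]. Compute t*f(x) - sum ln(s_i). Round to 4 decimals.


Step 1: Compute log-barrier.
ln values: [1.2267, -0.4005, 1.556, 1.6956, 0.6831]
phi = -(1.2267 - 0.4005 + 1.556 + 1.6956 + 0.6831) = -4.761
Step 2: Compute augmented objective.
t*f(x) = 8.93*10.88 = 97.1584
Total = 97.1584 - 4.761 = 92.3974


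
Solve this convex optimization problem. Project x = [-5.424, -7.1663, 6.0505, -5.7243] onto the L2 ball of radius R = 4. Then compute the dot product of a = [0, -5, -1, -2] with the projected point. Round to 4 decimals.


Step 1: Compute ||x|| (intermediates to 6 decimals).
||x|| = sqrt((-5.424)^2 + (-7.1663)^2 + 6.0505^2 + (-5.7243)^2) = 12.253644
Step 2: Project.
Since ||x|| > R, scale = R/||x|| = 4/12.253644 = 0.326434, proj(x) = scale * x
proj(x) = [-1.770578, -2.339324, 1.975089, -1.868606]
Step 3: Dot product.
a^T * proj(x) = 0*(-1.770578) - 5*(-2.339324) - 1*1.975089 - 2*(-1.868606) = 13.4587


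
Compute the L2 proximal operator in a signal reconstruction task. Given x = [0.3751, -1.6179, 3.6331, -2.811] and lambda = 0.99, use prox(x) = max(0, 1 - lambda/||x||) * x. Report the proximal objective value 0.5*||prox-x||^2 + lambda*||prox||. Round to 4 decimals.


Step 1: Compute ||x||.
||x|| = 4.8846
Step 2: Compute scaling factor.
scale = max(0, 1 - 0.99/4.8846) = 0.7973
Step 3: prox(x) = [0.2991, -1.29, 2.8968, -2.2413]
||prox(x)|| = 3.8946
Step 4: Proximal objective.
0.5*||prox-x||^2 = 0.4901
lambda*||prox|| = 3.8557
Total = 4.3457


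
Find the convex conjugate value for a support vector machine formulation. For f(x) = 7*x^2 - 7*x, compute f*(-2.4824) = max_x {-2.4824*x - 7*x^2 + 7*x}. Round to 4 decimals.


f*(y) = sup_x {y*x - a*x^2 - b*x} = sup_x {(y-b)*x - a*x^2}
FOC: (y - b) - 2a*x = 0 => x* = (y - b)/(2a)
x* = (-2.4824 + 7)/(2*7) = 0.3227
f*(-2.4824) = (y-b)^2/(4a) = (-2.4824 + 7)^2/(4*7)
= 20.4087/28 = 0.7289


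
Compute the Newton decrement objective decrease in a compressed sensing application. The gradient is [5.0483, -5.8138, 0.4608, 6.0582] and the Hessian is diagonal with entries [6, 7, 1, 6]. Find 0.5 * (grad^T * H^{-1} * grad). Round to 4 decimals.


Step 1: H is diagonal, so H^(-1) * g = [0.8414, -0.8305, 0.4608, 1.0097].
Step 2: g^T H^(-1) g = sum_i g_i^2 / H_ii
  = (5.0483)^2/6 + (-5.8138)^2/7 + (0.4608)^2/1 + (6.0582)^2/6
  = 4.2476 + 4.8286 + 0.2123 + 6.117 = 15.4055
Step 3: Objective decrease = 0.5 * g^T H^(-1) g = 7.7027


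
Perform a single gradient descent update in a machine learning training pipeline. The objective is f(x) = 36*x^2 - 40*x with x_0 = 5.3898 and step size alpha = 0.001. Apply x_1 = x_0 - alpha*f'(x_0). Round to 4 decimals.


We compute the gradient at x_0 and apply the update.
f'(x) = 72*x - 40
f'(5.3898) = 72*5.3898 - 40 = 348.0656
x_1 = 5.3898 - 0.001*348.0656 = 5.0417


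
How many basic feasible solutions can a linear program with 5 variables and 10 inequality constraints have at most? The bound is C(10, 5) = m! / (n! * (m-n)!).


Each vertex corresponds to some choice of n active constraints out of m, so the number of vertices is at most C(m, n) = m! / (n!(m-n)!).
m = 10, n = 5
Numerator: 10 * 9 * 8 * 7 * 6
Denominator: 5! = 120
C(10, 5) = 252


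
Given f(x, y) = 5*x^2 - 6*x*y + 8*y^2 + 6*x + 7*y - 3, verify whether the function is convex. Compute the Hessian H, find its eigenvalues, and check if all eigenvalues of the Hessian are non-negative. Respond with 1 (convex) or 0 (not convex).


The Hessian of f(x,y) = 5*x^2 - 6*x*y + 8*y^2 + 6*x + 7*y - 3 is:
H = [[10, -6], [-6, 16]]
Trace = 10 + 16 = 26
Determinant = 10*16 - (-6)^2 = 124
Discriminant = (26)^2 - 4*124 = 180.0
Eigenvalues: lambda_1 = 6.2918, lambda_2 = 19.7082
The function is convex.

1


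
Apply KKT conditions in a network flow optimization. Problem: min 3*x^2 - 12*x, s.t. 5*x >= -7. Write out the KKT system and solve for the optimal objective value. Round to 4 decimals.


Step 1: Try lambda = 0 (constraint inactive).
Stationarity: 2*3*x - 12 = 0
x* = 12/(2*3) = 2.0
Check constraint: 5*2.0 = 10.0 >= -7 -- satisfied.
Step 2: Compute optimal value.
f(x*) = 3*2.0^2 - 12*2.0 = -12.0


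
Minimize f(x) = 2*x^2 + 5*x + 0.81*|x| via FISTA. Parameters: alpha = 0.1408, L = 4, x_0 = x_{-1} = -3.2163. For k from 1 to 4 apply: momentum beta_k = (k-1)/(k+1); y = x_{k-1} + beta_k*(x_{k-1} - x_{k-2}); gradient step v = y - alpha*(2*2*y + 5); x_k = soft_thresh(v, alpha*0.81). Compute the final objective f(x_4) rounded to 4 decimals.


FISTA on f(x) = 2*x^2 + 5*x + 0.81*|x|
L = 4, alpha = 0.1408
Iteration 1: beta = 0.0, y = -3.2163 + 0.0*(-3.2163 + 3.2163) = -3.2163
  grad(y) = -7.8652, v = y - alpha*grad = -2.1089
  prox(v) = soft_thresh(-2.1089, 0.114) = -1.9948
Iteration 2: beta = 0.3333, y = -1.9948 + 0.3333*(-1.9948 + 3.2163) = -1.5877
  grad(y) = -1.3507, v = y - alpha*grad = -1.3975
  prox(v) = soft_thresh(-1.3975, 0.114) = -1.2834
Iteration 3: beta = 0.5, y = -1.2834 + 0.5*(-1.2834 + 1.9948) = -0.9278
  grad(y) = 1.289, v = y - alpha*grad = -1.1092
  prox(v) = soft_thresh(-1.1092, 0.114) = -0.9952
Iteration 4: beta = 0.6, y = -0.9952 + 0.6*(-0.9952 + 1.2834) = -0.8222
  grad(y) = 1.711, v = y - alpha*grad = -1.0632
  prox(v) = soft_thresh(-1.0632, 0.114) = -0.9491
f(x_4) = 2*(-0.9491)^2 + 5*(-0.9491) + 0.81*|-0.9491| = -2.1752


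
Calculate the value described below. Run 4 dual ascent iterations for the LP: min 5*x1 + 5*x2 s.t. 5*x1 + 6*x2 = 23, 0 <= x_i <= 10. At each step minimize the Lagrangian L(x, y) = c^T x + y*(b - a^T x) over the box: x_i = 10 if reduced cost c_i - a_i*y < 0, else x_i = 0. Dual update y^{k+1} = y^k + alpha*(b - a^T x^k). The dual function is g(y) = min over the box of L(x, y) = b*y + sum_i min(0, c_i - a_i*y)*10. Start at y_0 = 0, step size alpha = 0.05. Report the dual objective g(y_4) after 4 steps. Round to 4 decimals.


Dual ascent for LP: min 5*x1 + 5*x2, 5*x1 + 6*x2 = 23, 0 <= x_i <= 10
Step 1: y^k = 0.0, reduced costs: (5.0, 5.0)
  x^k = (0.0, 0.0), subgradient = b - a^T x = 23.0
  y^{k+1} = 0.0 + 0.05*23.0 = 1.15
Step 2: y^k = 1.15, reduced costs: (-0.75, -1.9)
  x^k = (10.0, 10.0), subgradient = b - a^T x = -87.0
  y^{k+1} = 1.15 + 0.05*-87.0 = -3.2
Step 3: y^k = -3.2, reduced costs: (21.0, 24.2)
  x^k = (0.0, 0.0), subgradient = b - a^T x = 23.0
  y^{k+1} = -3.2 + 0.05*23.0 = -2.05
Step 4: y^k = -2.05, reduced costs: (15.25, 17.3)
  x^k = (0.0, 0.0), subgradient = b - a^T x = 23.0
  y^{k+1} = -2.05 + 0.05*23.0 = -0.9
Dual objective at y_4 = -0.9: reduced costs (9.5, 10.4), box minimizer x = (0.0, 0.0)
g(y_4) = b*y + (c1 - a1*y)*x1 + (c2 - a2*y)*x2 = 23*(-0.9) + 9.5*0.0 + 10.4*0.0 = -20.7 + 0.0 + 0.0 = -20.7


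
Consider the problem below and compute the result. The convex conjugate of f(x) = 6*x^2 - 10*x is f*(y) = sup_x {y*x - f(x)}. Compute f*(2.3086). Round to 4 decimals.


f*(y) = sup_x {y*x - a*x^2 - b*x} = sup_x {(y-b)*x - a*x^2}
FOC: (y - b) - 2a*x = 0 => x* = (y - b)/(2a)
x* = (2.3086 + 10)/(2*6) = 1.0257
f*(2.3086) = (y-b)^2/(4a) = (2.3086 + 10)^2/(4*6)
= 151.5016/24 = 6.3126


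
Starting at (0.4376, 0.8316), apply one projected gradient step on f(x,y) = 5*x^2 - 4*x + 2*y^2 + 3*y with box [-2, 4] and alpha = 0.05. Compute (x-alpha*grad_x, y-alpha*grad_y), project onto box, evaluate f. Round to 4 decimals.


Step 1: Compute gradient at (0.4376, 0.8316).
grad_x = 2*5*0.4376 - 4 = 0.376
grad_y = 2*2*0.8316 + 3 = 6.3264
Step 2: Gradient step.
x_raw = 0.4376 - 0.05*0.376 = 0.4188
y_raw = 0.8316 - 0.05*6.3264 = 0.5153
Step 3: Project onto [-2, 4].
x_proj = clip(0.4188) = 0.4188
y_proj = clip(0.5153) = 0.5153
Step 4: Evaluate f.
f(0.4188, 0.5153) = 1.2786


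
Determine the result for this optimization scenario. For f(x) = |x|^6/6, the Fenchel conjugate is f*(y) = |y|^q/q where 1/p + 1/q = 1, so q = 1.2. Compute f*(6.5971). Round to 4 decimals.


The conjugate exponent q satisfies 1/p + 1/q = 1.
p = 6, so q = 6/(6 - 1) = 1.2
|y|^q = 6.5971^1.2 = 9.6211
f*(6.5971) = 9.6211 / 1.2 = 8.0176


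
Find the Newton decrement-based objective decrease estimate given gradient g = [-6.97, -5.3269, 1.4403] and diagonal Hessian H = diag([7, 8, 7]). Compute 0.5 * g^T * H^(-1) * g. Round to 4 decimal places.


Step 1: H is diagonal, so H^(-1) * g = [-0.9957, -0.6659, 0.2058].
Step 2: g^T H^(-1) g = sum_i g_i^2 / H_ii
  = (-6.97)^2/7 + (-5.3269)^2/8 + (1.4403)^2/7
  = 6.9401 + 3.547 + 0.2964 = 10.7835
Step 3: Objective decrease = 0.5 * g^T H^(-1) g = 5.3917


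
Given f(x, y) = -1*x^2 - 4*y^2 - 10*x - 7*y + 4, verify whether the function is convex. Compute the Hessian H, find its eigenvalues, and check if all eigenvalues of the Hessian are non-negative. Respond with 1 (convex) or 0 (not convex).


The Hessian of f(x,y) = -1*x^2 - 4*y^2 - 10*x - 7*y + 4 is:
H = [[-2, 0], [0, -8]]
Trace = -2 - 8 = -10
Determinant = -2*-8 - (0)^2 = 16
Discriminant = (-10)^2 - 4*16 = 36.0
Eigenvalues: lambda_1 = -8.0, lambda_2 = -2.0
The function is not convex.

0


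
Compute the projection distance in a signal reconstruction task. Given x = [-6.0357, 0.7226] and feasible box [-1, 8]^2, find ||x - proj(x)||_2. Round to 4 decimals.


Project each component onto [-1, 8].
clip(-6.0357) = -1.0, clip(0.7226) = 0.7226
Projection = [-1.0, 0.7226]
Squared diffs: [25.3583, 0.0]
Distance = sqrt(25.3583) = 5.0357


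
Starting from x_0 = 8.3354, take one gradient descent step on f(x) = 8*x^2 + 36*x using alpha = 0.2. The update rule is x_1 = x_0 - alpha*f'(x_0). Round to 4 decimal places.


We compute the gradient at x_0 and apply the update.
f'(x) = 16*x + 36
f'(8.3354) = 16*8.3354 + 36 = 169.3664
x_1 = 8.3354 - 0.2*169.3664 = -25.5379


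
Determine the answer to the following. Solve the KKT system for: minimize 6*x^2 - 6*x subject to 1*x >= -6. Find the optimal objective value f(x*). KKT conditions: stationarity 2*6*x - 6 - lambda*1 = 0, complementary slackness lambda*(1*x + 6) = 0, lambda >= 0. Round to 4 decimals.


Step 1: Try lambda = 0 (constraint inactive).
Stationarity: 2*6*x - 6 = 0
x* = 6/(2*6) = 0.5
Check constraint: 1*0.5 = 0.5 >= -6 -- satisfied.
Step 2: Compute optimal value.
f(x*) = 6*0.5^2 - 6*0.5 = -1.5


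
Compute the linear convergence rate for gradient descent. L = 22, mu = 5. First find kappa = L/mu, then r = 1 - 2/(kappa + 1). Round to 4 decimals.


Step 1: Compute the condition number.
kappa = L/mu = 22/5 = 4.4
Step 2: Compute the convergence rate.
r = 1 - 2/(kappa + 1) = 1 - 2*mu/(L + mu) = (L - mu)/(L + mu) = 17/27 = 0.6296


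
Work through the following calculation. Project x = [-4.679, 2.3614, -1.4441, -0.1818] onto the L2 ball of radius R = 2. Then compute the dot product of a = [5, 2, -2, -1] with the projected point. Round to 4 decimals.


Step 1: Compute ||x|| (intermediates to 6 decimals).
||x|| = sqrt((-4.679)^2 + 2.3614^2 + (-1.4441)^2 + (-0.1818)^2) = 5.43946
Step 2: Project.
Since ||x|| > R, scale = R/||x|| = 2/5.43946 = 0.367684, proj(x) = scale * x
proj(x) = [-1.720393, 0.868249, -0.530972, -0.066845]
Step 3: Dot product.
a^T * proj(x) = 5*(-1.720393) + 2*0.868249 - 2*(-0.530972) - 1*(-0.066845) = -5.7367


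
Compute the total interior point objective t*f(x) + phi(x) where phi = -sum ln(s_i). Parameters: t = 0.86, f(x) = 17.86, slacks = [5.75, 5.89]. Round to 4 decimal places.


Step 1: Compute log-barrier.
ln values: [1.7492, 1.7733]
phi = -(1.7492 + 1.7733) = -3.5225
Step 2: Compute augmented objective.
t*f(x) = 0.86*17.86 = 15.3596
Total = 15.3596 - 3.5225 = 11.8371


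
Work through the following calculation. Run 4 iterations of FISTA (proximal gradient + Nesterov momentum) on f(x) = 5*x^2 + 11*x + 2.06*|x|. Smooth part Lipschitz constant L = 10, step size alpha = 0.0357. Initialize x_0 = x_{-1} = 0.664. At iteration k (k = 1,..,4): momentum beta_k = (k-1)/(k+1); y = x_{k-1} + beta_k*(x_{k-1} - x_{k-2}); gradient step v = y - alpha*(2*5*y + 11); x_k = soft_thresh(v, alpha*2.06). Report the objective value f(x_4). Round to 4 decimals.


FISTA on f(x) = 5*x^2 + 11*x + 2.06*|x|
L = 10, alpha = 0.0357
Iteration 1: beta = 0.0, y = 0.664 + 0.0*(0.664 - 0.664) = 0.664
  grad(y) = 17.64, v = y - alpha*grad = 0.0343
  prox(v) = soft_thresh(0.0343, 0.0735) = 0.0
Iteration 2: beta = 0.3333, y = 0.0 + 0.3333*(0.0 - 0.664) = -0.2213
  grad(y) = 8.7867, v = y - alpha*grad = -0.535
  prox(v) = soft_thresh(-0.535, 0.0735) = -0.4615
Iteration 3: beta = 0.5, y = -0.4615 + 0.5*(-0.4615 - 0.0) = -0.6922
  grad(y) = 4.0779, v = y - alpha*grad = -0.8378
  prox(v) = soft_thresh(-0.8378, 0.0735) = -0.7643
Iteration 4: beta = 0.6, y = -0.7643 + 0.6*(-0.7643 + 0.4615) = -0.9459
  grad(y) = 1.5408, v = y - alpha*grad = -1.0009
  prox(v) = soft_thresh(-1.0009, 0.0735) = -0.9274
f(x_4) = 5*(-0.9274)^2 + 11*(-0.9274) + 2.06*|-0.9274| = -3.9906


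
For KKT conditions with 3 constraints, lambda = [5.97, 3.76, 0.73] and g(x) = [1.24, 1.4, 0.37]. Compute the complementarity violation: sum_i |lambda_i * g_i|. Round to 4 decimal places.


KKT complementary slackness check:
lambda_1 * g_1 = 5.97 * 1.24 = 7.4028
lambda_2 * g_2 = 3.76 * 1.4 = 5.264
lambda_3 * g_3 = 0.73 * 0.37 = 0.2701
Total violation = 7.4028 + 5.264 + 0.2701 = 12.9369


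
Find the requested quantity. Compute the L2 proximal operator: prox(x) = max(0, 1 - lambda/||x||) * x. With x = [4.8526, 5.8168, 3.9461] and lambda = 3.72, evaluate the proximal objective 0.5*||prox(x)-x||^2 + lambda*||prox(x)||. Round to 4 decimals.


Step 1: Compute ||x||.
||x|| = 8.5413
Step 2: Compute scaling factor.
scale = max(0, 1 - 3.72/8.5413) = 0.5645
Step 3: prox(x) = [2.7392, 3.2834, 2.2275]
||prox(x)|| = 4.8213
Step 4: Proximal objective.
0.5*||prox-x||^2 = 6.9192
lambda*||prox|| = 17.9352
Total = 24.8546


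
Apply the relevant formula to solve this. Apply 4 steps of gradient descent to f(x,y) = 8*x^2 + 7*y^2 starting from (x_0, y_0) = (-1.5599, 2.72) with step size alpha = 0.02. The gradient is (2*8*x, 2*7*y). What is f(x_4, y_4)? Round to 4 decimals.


Gradient descent on f(x,y) = 8*x^2 + 7*y^2.
Starting point: (-1.5599, 2.72), alpha = 0.02
Step 1: grad_x = 2*8*-1.5599 = -24.9584, grad_y = 2*7*2.72 = 38.08
  x_1 = -1.5599 - 0.02*-24.9584 = -1.0607
  y_1 = 2.72 - 0.02*38.08 = 1.9584
Step 2: grad_x = 2*8*-1.0607 = -16.9717, grad_y = 2*7*1.9584 = 27.4176
  x_2 = -1.0607 - 0.02*-16.9717 = -0.7213
  y_2 = 1.9584 - 0.02*27.4176 = 1.41
Step 3: grad_x = 2*8*-0.7213 = -11.5408, grad_y = 2*7*1.41 = 19.7407
  x_3 = -0.7213 - 0.02*-11.5408 = -0.4905
  y_3 = 1.41 - 0.02*19.7407 = 1.0152
Step 4: grad_x = 2*8*-0.4905 = -7.8477, grad_y = 2*7*1.0152 = 14.2133
  x_4 = -0.4905 - 0.02*-7.8477 = -0.3335
  y_4 = 1.0152 - 0.02*14.2133 = 0.731
f(-0.3335, 0.731) = 8*(-0.3335)^2 + 7*0.731^2 = 4.6301


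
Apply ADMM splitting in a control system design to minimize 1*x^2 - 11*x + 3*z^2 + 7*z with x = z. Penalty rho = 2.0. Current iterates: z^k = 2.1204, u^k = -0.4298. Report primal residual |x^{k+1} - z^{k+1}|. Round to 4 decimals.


ADMM iteration with rho = 2.0, z^k = 2.1204, u^k = -0.4298
Step 1: x-update.
Minimize 1*x^2 - 11*x + (2.0/2)*(x - 2.1204 - 0.4298)^2
FOC: (2*1 + 2.0)*x = 11 + 2.0*(2.1204 + 0.4298)
x^{k+1} = 4.0251
Step 2: z-update.
Minimize 3*z^2 + 7*z + (2.0/2)*(4.0251 - z - 0.4298)^2
FOC: (2*3 + 2.0)*z = -7 + 2.0*(4.0251 - 0.4298)
z^{k+1} = 0.0238
Step 3: u-update.
u^{k+1} = -0.4298 + 4.0251 - 0.0238 = 3.5715
Step 4: Primal residual = |4.0251 - 0.0238| = 4.0013


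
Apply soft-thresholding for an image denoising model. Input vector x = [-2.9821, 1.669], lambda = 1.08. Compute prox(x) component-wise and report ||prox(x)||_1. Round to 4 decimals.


Soft-thresholding with lambda = 1.08:
prox(-2.9821) = sign(-2.9821)*max(|-2.9821| - 1.08, 0) = -1.9021
prox(1.669) = sign(1.669)*max(|1.669| - 1.08, 0) = 0.589
prox(x) = [-1.9021, 0.589]
||prox(x)||_1 = 1.9021 + 0.589 = 2.4911


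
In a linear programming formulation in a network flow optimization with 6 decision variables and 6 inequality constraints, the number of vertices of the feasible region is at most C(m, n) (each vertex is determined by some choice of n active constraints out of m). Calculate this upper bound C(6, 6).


Each vertex corresponds to some choice of n active constraints out of m, so the number of vertices is at most C(m, n) = m! / (n!(m-n)!).
m = 6, n = 6
Numerator: 6 * 5 * 4 * 3 * 2 * 1
Denominator: 6! = 720
C(6, 6) = 1


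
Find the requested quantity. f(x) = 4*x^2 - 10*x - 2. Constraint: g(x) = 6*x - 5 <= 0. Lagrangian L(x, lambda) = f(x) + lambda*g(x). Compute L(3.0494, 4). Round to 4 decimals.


Step 1: Evaluate f(x).
f(3.0494) = 4*3.0494^2 - 10*3.0494 - 2 = 4.7014
Step 2: Evaluate g(x).
g(3.0494) = 6*3.0494 - 5 = 13.2964
Step 3: Compute Lagrangian.
L = 4.7014 + 4*13.2964 = 57.887


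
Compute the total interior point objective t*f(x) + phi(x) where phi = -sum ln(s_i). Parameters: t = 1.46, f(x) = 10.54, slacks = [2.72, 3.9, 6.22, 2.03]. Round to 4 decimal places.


Step 1: Compute log-barrier.
ln values: [1.0006, 1.361, 1.8278, 0.708]
phi = -(1.0006 + 1.361 + 1.8278 + 0.708) = -4.8974
Step 2: Compute augmented objective.
t*f(x) = 1.46*10.54 = 15.3884
Total = 15.3884 - 4.8974 = 10.491


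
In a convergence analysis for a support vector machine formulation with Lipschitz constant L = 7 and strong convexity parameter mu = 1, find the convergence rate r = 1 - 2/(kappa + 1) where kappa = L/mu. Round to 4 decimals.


Step 1: Compute the condition number.
kappa = L/mu = 7/1 = 7.0
Step 2: Compute the convergence rate.
r = 1 - 2/(kappa + 1) = 1 - 2*mu/(L + mu) = (L - mu)/(L + mu) = 6/8 = 0.75


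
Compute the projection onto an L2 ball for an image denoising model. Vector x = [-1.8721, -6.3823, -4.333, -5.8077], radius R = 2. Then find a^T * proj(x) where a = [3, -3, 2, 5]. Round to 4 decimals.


Step 1: Compute ||x|| (intermediates to 6 decimals).
||x|| = sqrt((-1.8721)^2 + (-6.3823)^2 + (-4.333)^2 + (-5.8077)^2) = 9.835791
Step 2: Project.
Since ||x|| > R, scale = R/||x|| = 2/9.835791 = 0.203339, proj(x) = scale * x
proj(x) = [-0.380671, -1.29777, -0.881068, -1.180932]
Step 3: Dot product.
a^T * proj(x) = 3*(-0.380671) - 3*(-1.29777) + 2*(-0.881068) + 5*(-1.180932) = -4.9155


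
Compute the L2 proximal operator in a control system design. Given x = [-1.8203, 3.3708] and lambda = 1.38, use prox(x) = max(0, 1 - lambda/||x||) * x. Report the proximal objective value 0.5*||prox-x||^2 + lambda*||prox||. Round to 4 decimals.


Step 1: Compute ||x||.
||x|| = 3.8309
Step 2: Compute scaling factor.
scale = max(0, 1 - 1.38/3.8309) = 0.6398
Step 3: prox(x) = [-1.1646, 2.1565]
||prox(x)|| = 2.4509
Step 4: Proximal objective.
0.5*||prox-x||^2 = 0.9522
lambda*||prox|| = 3.3822
Total = 4.3344


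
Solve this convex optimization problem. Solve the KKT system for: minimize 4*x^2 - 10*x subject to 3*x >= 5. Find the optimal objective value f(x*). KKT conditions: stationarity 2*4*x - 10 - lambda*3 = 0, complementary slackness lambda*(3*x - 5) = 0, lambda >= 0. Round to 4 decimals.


Step 1: Try lambda = 0 (constraint inactive).
x_unc = 10/(2*4) = 1.25
Check: 3*1.25 = 3.75 < 5 -- violated!
Step 2: Constraint must be active: 3*x = 5
x* = 5/3 = 1.6667 (rounded; the exact value 5/3 is used below)
lambda = (2*4*(5/3) - 10)/3 = 1.1111
Step 3: Compute optimal value.
f(x*) = 4*(5/3)^2 - 10*(5/3) = -5.5556


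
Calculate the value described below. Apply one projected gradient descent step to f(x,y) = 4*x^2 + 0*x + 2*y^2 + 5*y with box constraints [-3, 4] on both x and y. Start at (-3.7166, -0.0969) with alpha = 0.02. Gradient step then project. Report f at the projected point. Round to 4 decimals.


Step 1: Compute gradient at (-3.7166, -0.0969).
grad_x = 2*4*-3.7166 + 0 = -29.7328
grad_y = 2*2*-0.0969 + 5 = 4.6124
Step 2: Gradient step.
x_raw = -3.7166 - 0.02*-29.7328 = -3.1219
y_raw = -0.0969 - 0.02*4.6124 = -0.1891
Step 3: Project onto [-3, 4].
x_proj = clip(-3.1219) = -3.0
y_proj = clip(-0.1891) = -0.1891
Step 4: Evaluate f.
f(-3.0, -0.1891) = 35.1258


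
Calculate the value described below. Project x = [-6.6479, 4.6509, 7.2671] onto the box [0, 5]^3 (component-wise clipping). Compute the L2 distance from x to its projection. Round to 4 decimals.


Project each component onto [0, 5].
clip(-6.6479) = 0.0, clip(4.6509) = 4.6509, clip(7.2671) = 5.0
Projection = [0.0, 4.6509, 5.0]
Squared diffs: [44.1946, 0.0, 5.1397]
Distance = sqrt(49.3343) = 7.0238


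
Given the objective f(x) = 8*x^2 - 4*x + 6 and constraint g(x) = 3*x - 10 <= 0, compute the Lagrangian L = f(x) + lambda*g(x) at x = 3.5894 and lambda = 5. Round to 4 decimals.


Step 1: Evaluate f(x).
f(3.5894) = 8*3.5894^2 - 4*3.5894 + 6 = 94.7127
Step 2: Evaluate g(x).
g(3.5894) = 3*3.5894 - 10 = 0.7682
Step 3: Compute Lagrangian.
L = 94.7127 + 5*0.7682 = 98.5537


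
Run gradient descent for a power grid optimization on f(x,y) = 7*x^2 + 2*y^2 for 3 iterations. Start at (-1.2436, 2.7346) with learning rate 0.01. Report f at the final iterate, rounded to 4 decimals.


Gradient descent on f(x,y) = 7*x^2 + 2*y^2.
Starting point: (-1.2436, 2.7346), alpha = 0.01
Step 1: grad_x = 2*7*-1.2436 = -17.4104, grad_y = 2*2*2.7346 = 10.9384
  x_1 = -1.2436 - 0.01*-17.4104 = -1.0695
  y_1 = 2.7346 - 0.01*10.9384 = 2.6252
Step 2: grad_x = 2*7*-1.0695 = -14.9729, grad_y = 2*2*2.6252 = 10.5009
  x_2 = -1.0695 - 0.01*-14.9729 = -0.9198
  y_2 = 2.6252 - 0.01*10.5009 = 2.5202
Step 3: grad_x = 2*7*-0.9198 = -12.8767, grad_y = 2*2*2.5202 = 10.0808
  x_3 = -0.9198 - 0.01*-12.8767 = -0.791
  y_3 = 2.5202 - 0.01*10.0808 = 2.4194
f(-0.791, 2.4194) = 7*(-0.791)^2 + 2*2.4194^2 = 16.0867


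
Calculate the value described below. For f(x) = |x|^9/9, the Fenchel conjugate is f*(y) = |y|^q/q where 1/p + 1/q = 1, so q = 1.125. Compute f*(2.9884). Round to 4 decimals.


The conjugate exponent q satisfies 1/p + 1/q = 1.
p = 9, so q = 9/(9 - 1) = 1.125
|y|^q = 2.9884^1.125 = 3.4266
f*(2.9884) = 3.4266 / 1.125 = 3.0459


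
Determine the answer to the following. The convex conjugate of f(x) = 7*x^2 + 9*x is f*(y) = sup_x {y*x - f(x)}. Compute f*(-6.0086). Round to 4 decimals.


f*(y) = sup_x {y*x - a*x^2 - b*x} = sup_x {(y-b)*x - a*x^2}
FOC: (y - b) - 2a*x = 0 => x* = (y - b)/(2a)
x* = (-6.0086 - 9)/(2*7) = -1.072
f*(-6.0086) = (y-b)^2/(4a) = (-6.0086 - 9)^2/(4*7)
= 225.2581/28 = 8.0449
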